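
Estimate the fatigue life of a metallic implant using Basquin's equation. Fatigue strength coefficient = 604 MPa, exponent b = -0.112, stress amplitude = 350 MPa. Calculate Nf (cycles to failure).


sigma_a = sigma_f' * (2Nf)^b
2Nf = (sigma_a/sigma_f')^(1/b)
2Nf = (350/604)^(1/-0.112)
2Nf = 130.55506
Nf = 65.28


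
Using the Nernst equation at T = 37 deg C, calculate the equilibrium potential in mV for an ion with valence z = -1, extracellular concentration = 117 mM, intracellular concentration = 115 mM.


E = (RT/(zF)) * ln(C_out/C_in)
T = 37 + 273.15 = 310.15 K
E = (8.314 * 310.15 / (-1 * 96485)) * ln(117/115)
E = -0.4608 mV


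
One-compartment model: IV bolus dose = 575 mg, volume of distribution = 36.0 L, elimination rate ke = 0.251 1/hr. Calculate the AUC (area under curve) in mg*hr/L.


C0 = Dose/Vd = 575/36.0 = 15.9722 mg/L
AUC = C0/ke = 15.9722/0.251
AUC = 63.63 mg*hr/L


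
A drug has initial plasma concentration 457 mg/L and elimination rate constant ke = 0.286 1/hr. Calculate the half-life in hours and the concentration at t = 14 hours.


t_half = ln(2) / ke = 0.693147 / 0.286 = 2.424 hr
C(t) = C0 * exp(-ke*t) = 457 * exp(-0.286*14)
C(14) = 8.337 mg/L


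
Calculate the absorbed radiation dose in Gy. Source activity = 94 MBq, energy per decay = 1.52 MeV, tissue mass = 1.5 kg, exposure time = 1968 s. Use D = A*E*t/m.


A = 94 MBq = 9.4000e+07 Bq
E = 1.52 MeV = 2.43504e-13 J
D = A*E*t/m = 9.4000e+07*2.43504e-13*1968/1.5
D = 0.03003 Gy


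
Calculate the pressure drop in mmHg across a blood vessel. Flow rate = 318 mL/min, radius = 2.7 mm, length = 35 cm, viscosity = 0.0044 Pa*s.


dP = 8*mu*L*Q / (pi*r^4)
Q = 318 mL/min = 5.3e-06 m^3/s
dP = 391.094 Pa = 391.094 / 133.322 mmHg = 2.933 mmHg


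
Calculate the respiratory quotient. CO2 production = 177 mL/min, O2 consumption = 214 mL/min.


RQ = VCO2 / VO2
RQ = 177 / 214
RQ = 0.8271


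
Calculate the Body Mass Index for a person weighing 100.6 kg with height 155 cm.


BMI = weight / height^2
height = 155 cm = 1.55 m
BMI = 100.6 / 1.55^2
BMI = 41.87 kg/m^2


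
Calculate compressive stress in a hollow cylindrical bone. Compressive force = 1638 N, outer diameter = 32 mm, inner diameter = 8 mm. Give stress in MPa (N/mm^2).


A = pi*(r_o^2 - r_i^2)
r_o = 16 mm, r_i = 4 mm
A = 753.982 mm^2
sigma = F/A = 1638 / 753.982
sigma = 2.172 MPa


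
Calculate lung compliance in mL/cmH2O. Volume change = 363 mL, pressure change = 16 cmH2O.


C = dV / dP
C = 363 / 16
C = 22.69 mL/cmH2O


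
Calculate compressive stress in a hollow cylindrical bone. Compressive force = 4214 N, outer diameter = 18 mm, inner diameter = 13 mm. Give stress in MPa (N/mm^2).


A = pi*(r_o^2 - r_i^2)
r_o = 9 mm, r_i = 6.5 mm
A = 121.737 mm^2
sigma = F/A = 4214 / 121.737
sigma = 34.62 MPa


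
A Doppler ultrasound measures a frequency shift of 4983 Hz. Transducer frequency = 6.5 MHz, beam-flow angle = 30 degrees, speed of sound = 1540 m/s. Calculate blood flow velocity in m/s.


v = fd * c / (2 * f0 * cos(theta))
v = 4983 * 1540 / (2 * 6.5000e+06 * cos(30))
v = 0.6816 m/s


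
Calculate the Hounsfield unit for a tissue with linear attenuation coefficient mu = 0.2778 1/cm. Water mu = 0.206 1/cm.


HU = ((mu_tissue - mu_water) / mu_water) * 1000
HU = ((0.2778 - 0.206) / 0.206) * 1000
HU = 348.5


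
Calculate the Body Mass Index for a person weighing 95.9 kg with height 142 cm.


BMI = weight / height^2
height = 142 cm = 1.42 m
BMI = 95.9 / 1.42^2
BMI = 47.56 kg/m^2


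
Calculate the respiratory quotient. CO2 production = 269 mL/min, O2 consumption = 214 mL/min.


RQ = VCO2 / VO2
RQ = 269 / 214
RQ = 1.257


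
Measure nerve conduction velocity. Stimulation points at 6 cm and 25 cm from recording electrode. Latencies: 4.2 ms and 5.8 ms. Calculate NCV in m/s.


Distance = (25 - 6) / 100 = 0.19 m
dt = (5.8 - 4.2) / 1000 = 0.0016 s
NCV = dist / dt = 118.8 m/s


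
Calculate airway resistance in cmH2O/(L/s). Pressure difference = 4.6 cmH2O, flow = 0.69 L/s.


R = dP / flow
R = 4.6 / 0.69
R = 6.667 cmH2O/(L/s)


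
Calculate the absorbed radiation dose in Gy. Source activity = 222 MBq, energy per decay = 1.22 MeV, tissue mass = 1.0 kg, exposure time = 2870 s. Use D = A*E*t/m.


A = 222 MBq = 2.2200e+08 Bq
E = 1.22 MeV = 1.95444e-13 J
D = A*E*t/m = 2.2200e+08*1.95444e-13*2870/1.0
D = 0.1245 Gy


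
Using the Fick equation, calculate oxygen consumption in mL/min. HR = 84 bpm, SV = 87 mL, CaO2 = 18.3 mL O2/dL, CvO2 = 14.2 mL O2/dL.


CO = HR*SV = 84*87/1000 = 7.308 L/min
a-v O2 diff = 18.3 - 14.2 = 4.1 mL/dL
VO2 = CO * (CaO2-CvO2) * 10 dL/L
VO2 = 7.308 * 4.1 * 10
VO2 = 299.6 mL/min


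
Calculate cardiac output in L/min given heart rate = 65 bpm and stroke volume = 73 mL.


CO = HR * SV
CO = 65 * 73 / 1000
CO = 4.745 L/min


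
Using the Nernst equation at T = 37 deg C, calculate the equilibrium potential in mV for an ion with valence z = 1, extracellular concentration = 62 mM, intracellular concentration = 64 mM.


E = (RT/(zF)) * ln(C_out/C_in)
T = 37 + 273.15 = 310.15 K
E = (8.314 * 310.15 / (1 * 96485)) * ln(62/64)
E = -0.8485 mV


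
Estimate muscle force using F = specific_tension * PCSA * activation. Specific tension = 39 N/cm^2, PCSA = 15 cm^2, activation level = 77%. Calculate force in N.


F = sigma * PCSA * activation
F = 39 * 15 * 0.77
F = 450.4 N


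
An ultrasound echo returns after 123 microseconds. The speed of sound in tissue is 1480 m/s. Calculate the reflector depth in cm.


depth = c * t / 2
t = 123 us = 1.2300e-04 s
depth = 1480 * 1.2300e-04 / 2
depth = 0.09102 m = 9.102 cm


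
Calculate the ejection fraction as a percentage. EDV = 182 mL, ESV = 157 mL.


SV = EDV - ESV = 182 - 157 = 25 mL
EF = SV/EDV * 100 = 25/182 * 100
EF = 13.74%


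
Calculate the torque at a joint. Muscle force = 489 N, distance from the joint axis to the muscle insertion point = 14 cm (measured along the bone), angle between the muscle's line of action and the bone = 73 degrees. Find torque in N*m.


Torque = F * d * sin(theta)   (moment arm = d*sin(theta))
d = 14 cm = 0.14 m
Torque = 489 * 0.14 * sin(73)
Torque = 65.47 N*m


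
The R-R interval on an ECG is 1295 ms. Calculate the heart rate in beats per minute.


HR = 60 / RR_interval(s)
RR = 1295 ms = 1.295 s
HR = 60 / 1.295 = 46.33 bpm


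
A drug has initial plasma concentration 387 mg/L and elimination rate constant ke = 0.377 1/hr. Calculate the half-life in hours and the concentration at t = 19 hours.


t_half = ln(2) / ke = 0.693147 / 0.377 = 1.839 hr
C(t) = C0 * exp(-ke*t) = 387 * exp(-0.377*19)
C(19) = 0.2998 mg/L


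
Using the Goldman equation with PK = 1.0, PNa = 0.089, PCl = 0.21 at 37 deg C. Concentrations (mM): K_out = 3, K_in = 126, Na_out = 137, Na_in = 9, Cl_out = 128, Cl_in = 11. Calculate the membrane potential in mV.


Vm = (RT/F)*ln((PK*Ko + PNa*Nao + PCl*Cli)/(PK*Ki + PNa*Nai + PCl*Clo))
Numer = 17.503, Denom = 153.681
Vm = -58.06 mV


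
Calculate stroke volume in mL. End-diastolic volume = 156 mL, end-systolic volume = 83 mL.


SV = EDV - ESV
SV = 156 - 83
SV = 73 mL


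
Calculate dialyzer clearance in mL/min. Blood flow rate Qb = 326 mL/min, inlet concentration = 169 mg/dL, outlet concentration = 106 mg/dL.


K = Qb * (Cb_in - Cb_out) / Cb_in
K = 326 * (169 - 106) / 169
K = 121.5 mL/min


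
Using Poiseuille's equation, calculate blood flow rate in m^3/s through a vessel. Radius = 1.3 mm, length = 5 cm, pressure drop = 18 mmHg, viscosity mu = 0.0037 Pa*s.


Q = pi*r^4*dP / (8*mu*L)
r = 0.0013 m, L = 0.05 m
dP = 18 mmHg = 2399.796 Pa
Q = 1.4549e-05 m^3/s


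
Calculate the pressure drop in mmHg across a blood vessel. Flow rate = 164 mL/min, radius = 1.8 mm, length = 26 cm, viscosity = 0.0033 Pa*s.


dP = 8*mu*L*Q / (pi*r^4)
Q = 164 mL/min = 2.73333e-06 m^3/s
dP = 568.892 Pa = 568.892 / 133.322 mmHg = 4.267 mmHg


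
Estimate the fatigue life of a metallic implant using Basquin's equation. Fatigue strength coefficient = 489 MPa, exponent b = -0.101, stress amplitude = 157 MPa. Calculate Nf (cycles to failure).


sigma_a = sigma_f' * (2Nf)^b
2Nf = (sigma_a/sigma_f')^(1/b)
2Nf = (157/489)^(1/-0.101)
2Nf = 76778.508
Nf = 3.839e+04


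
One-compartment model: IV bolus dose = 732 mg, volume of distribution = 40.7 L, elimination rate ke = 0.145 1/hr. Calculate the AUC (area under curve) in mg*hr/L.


C0 = Dose/Vd = 732/40.7 = 17.9853 mg/L
AUC = C0/ke = 17.9853/0.145
AUC = 124 mg*hr/L


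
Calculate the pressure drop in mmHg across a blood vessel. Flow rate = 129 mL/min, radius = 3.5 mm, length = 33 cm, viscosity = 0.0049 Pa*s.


dP = 8*mu*L*Q / (pi*r^4)
Q = 129 mL/min = 2.15e-06 m^3/s
dP = 58.9952 Pa = 58.9952 / 133.322 mmHg = 0.4425 mmHg


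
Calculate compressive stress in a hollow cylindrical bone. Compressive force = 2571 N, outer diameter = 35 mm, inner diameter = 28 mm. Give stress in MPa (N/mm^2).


A = pi*(r_o^2 - r_i^2)
r_o = 17.5 mm, r_i = 14 mm
A = 346.361 mm^2
sigma = F/A = 2571 / 346.361
sigma = 7.423 MPa


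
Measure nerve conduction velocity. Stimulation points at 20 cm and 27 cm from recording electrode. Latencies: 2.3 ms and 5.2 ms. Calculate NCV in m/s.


Distance = (27 - 20) / 100 = 0.07 m
dt = (5.2 - 2.3) / 1000 = 0.0029 s
NCV = dist / dt = 24.14 m/s


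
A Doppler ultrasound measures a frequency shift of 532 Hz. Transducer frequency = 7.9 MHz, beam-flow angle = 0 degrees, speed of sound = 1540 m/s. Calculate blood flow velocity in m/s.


v = fd * c / (2 * f0 * cos(theta))
v = 532 * 1540 / (2 * 7.9000e+06 * cos(0))
v = 0.05185 m/s


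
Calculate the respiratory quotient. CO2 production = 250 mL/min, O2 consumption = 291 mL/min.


RQ = VCO2 / VO2
RQ = 250 / 291
RQ = 0.8591


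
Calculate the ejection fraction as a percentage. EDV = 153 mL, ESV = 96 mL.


SV = EDV - ESV = 153 - 96 = 57 mL
EF = SV/EDV * 100 = 57/153 * 100
EF = 37.25%


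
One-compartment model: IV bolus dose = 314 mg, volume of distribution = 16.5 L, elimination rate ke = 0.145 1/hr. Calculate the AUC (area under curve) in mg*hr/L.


C0 = Dose/Vd = 314/16.5 = 19.0303 mg/L
AUC = C0/ke = 19.0303/0.145
AUC = 131.2 mg*hr/L


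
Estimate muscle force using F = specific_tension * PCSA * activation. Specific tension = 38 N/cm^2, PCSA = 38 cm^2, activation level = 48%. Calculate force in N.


F = sigma * PCSA * activation
F = 38 * 38 * 0.48
F = 693.1 N


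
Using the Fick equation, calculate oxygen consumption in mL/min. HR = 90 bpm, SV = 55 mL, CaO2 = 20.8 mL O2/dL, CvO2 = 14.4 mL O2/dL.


CO = HR*SV = 90*55/1000 = 4.95 L/min
a-v O2 diff = 20.8 - 14.4 = 6.4 mL/dL
VO2 = CO * (CaO2-CvO2) * 10 dL/L
VO2 = 4.95 * 6.4 * 10
VO2 = 316.8 mL/min


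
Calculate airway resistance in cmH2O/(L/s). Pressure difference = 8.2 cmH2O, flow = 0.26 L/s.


R = dP / flow
R = 8.2 / 0.26
R = 31.54 cmH2O/(L/s)


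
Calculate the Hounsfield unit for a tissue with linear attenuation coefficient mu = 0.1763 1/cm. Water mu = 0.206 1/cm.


HU = ((mu_tissue - mu_water) / mu_water) * 1000
HU = ((0.1763 - 0.206) / 0.206) * 1000
HU = -144.2


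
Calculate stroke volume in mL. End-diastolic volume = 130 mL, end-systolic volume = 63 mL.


SV = EDV - ESV
SV = 130 - 63
SV = 67 mL


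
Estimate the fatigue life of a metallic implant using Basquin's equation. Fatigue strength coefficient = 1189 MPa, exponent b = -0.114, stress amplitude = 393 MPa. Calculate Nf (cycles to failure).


sigma_a = sigma_f' * (2Nf)^b
2Nf = (sigma_a/sigma_f')^(1/b)
2Nf = (393/1189)^(1/-0.114)
2Nf = 16498.712
Nf = 8249


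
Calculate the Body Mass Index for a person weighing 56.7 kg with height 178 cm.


BMI = weight / height^2
height = 178 cm = 1.78 m
BMI = 56.7 / 1.78^2
BMI = 17.9 kg/m^2


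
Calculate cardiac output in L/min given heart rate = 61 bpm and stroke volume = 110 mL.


CO = HR * SV
CO = 61 * 110 / 1000
CO = 6.71 L/min


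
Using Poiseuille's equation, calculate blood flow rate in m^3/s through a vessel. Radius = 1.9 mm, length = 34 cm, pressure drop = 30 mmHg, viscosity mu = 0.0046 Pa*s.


Q = pi*r^4*dP / (8*mu*L)
r = 0.0019 m, L = 0.34 m
dP = 30 mmHg = 3999.66 Pa
Q = 1.3088e-05 m^3/s


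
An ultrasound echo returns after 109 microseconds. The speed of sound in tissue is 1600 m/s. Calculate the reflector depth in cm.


depth = c * t / 2
t = 109 us = 1.0900e-04 s
depth = 1600 * 1.0900e-04 / 2
depth = 0.0872 m = 8.72 cm


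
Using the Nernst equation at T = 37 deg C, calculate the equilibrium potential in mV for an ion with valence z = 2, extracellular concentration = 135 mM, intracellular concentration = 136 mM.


E = (RT/(zF)) * ln(C_out/C_in)
T = 37 + 273.15 = 310.15 K
E = (8.314 * 310.15 / (2 * 96485)) * ln(135/136)
E = -0.09862 mV


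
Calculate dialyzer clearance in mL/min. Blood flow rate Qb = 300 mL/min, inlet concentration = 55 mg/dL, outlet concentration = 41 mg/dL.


K = Qb * (Cb_in - Cb_out) / Cb_in
K = 300 * (55 - 41) / 55
K = 76.36 mL/min


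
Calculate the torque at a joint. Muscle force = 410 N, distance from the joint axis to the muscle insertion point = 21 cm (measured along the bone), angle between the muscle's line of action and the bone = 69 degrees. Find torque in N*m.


Torque = F * d * sin(theta)   (moment arm = d*sin(theta))
d = 21 cm = 0.21 m
Torque = 410 * 0.21 * sin(69)
Torque = 80.38 N*m


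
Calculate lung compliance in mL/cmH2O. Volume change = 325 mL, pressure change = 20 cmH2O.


C = dV / dP
C = 325 / 20
C = 16.25 mL/cmH2O


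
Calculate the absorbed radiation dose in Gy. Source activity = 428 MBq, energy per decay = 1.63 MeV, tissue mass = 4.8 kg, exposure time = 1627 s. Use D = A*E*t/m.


A = 428 MBq = 4.2800e+08 Bq
E = 1.63 MeV = 2.61126e-13 J
D = A*E*t/m = 4.2800e+08*2.61126e-13*1627/4.8
D = 0.03788 Gy


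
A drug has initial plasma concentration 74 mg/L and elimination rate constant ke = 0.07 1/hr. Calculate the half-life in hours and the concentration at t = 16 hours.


t_half = ln(2) / ke = 0.693147 / 0.07 = 9.902 hr
C(t) = C0 * exp(-ke*t) = 74 * exp(-0.07*16)
C(16) = 24.14 mg/L


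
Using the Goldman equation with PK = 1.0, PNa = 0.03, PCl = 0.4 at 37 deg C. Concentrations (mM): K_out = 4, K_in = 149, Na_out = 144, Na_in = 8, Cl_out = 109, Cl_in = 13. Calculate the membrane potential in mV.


Vm = (RT/F)*ln((PK*Ko + PNa*Nao + PCl*Cli)/(PK*Ki + PNa*Nai + PCl*Clo))
Numer = 13.52, Denom = 192.84
Vm = -71.03 mV


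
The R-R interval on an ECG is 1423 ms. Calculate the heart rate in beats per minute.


HR = 60 / RR_interval(s)
RR = 1423 ms = 1.423 s
HR = 60 / 1.423 = 42.16 bpm


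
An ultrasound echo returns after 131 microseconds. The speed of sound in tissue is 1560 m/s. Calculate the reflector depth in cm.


depth = c * t / 2
t = 131 us = 1.3100e-04 s
depth = 1560 * 1.3100e-04 / 2
depth = 0.10218 m = 10.218 cm


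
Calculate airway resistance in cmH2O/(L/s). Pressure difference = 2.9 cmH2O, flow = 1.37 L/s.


R = dP / flow
R = 2.9 / 1.37
R = 2.117 cmH2O/(L/s)


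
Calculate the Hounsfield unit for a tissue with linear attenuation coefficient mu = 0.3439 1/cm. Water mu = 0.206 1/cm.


HU = ((mu_tissue - mu_water) / mu_water) * 1000
HU = ((0.3439 - 0.206) / 0.206) * 1000
HU = 669.4


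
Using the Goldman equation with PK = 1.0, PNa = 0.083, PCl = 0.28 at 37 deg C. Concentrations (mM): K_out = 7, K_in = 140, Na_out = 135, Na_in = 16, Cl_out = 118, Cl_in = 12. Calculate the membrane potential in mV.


Vm = (RT/F)*ln((PK*Ko + PNa*Nao + PCl*Cli)/(PK*Ki + PNa*Nai + PCl*Clo))
Numer = 21.565, Denom = 174.368
Vm = -55.86 mV


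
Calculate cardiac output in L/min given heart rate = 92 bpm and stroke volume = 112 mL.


CO = HR * SV
CO = 92 * 112 / 1000
CO = 10.3 L/min


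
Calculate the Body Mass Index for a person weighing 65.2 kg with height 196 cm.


BMI = weight / height^2
height = 196 cm = 1.96 m
BMI = 65.2 / 1.96^2
BMI = 16.97 kg/m^2


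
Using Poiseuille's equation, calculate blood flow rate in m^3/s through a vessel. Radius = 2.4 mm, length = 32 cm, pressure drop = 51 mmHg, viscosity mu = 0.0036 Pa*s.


Q = pi*r^4*dP / (8*mu*L)
r = 0.0024 m, L = 0.32 m
dP = 51 mmHg = 6799.422 Pa
Q = 7.6900e-05 m^3/s


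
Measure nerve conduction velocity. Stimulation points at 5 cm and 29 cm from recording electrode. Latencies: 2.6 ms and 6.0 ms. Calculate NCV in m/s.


Distance = (29 - 5) / 100 = 0.24 m
dt = (6.0 - 2.6) / 1000 = 0.0034 s
NCV = dist / dt = 70.59 m/s


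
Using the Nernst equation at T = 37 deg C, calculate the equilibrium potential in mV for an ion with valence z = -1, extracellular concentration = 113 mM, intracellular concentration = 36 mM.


E = (RT/(zF)) * ln(C_out/C_in)
T = 37 + 273.15 = 310.15 K
E = (8.314 * 310.15 / (-1 * 96485)) * ln(113/36)
E = -30.57 mV


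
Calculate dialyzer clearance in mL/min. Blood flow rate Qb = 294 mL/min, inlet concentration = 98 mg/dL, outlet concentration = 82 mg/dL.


K = Qb * (Cb_in - Cb_out) / Cb_in
K = 294 * (98 - 82) / 98
K = 48 mL/min


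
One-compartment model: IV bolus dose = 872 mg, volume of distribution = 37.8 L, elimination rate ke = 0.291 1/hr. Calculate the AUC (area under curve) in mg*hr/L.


C0 = Dose/Vd = 872/37.8 = 23.0688 mg/L
AUC = C0/ke = 23.0688/0.291
AUC = 79.27 mg*hr/L


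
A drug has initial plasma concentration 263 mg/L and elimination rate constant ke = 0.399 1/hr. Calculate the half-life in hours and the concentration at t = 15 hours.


t_half = ln(2) / ke = 0.693147 / 0.399 = 1.737 hr
C(t) = C0 * exp(-ke*t) = 263 * exp(-0.399*15)
C(15) = 0.6618 mg/L


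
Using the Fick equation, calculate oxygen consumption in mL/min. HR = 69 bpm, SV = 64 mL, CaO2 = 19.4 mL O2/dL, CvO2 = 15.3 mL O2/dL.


CO = HR*SV = 69*64/1000 = 4.416 L/min
a-v O2 diff = 19.4 - 15.3 = 4.1 mL/dL
VO2 = CO * (CaO2-CvO2) * 10 dL/L
VO2 = 4.416 * 4.1 * 10
VO2 = 181.1 mL/min


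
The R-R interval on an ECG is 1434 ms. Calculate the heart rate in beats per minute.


HR = 60 / RR_interval(s)
RR = 1434 ms = 1.434 s
HR = 60 / 1.434 = 41.84 bpm


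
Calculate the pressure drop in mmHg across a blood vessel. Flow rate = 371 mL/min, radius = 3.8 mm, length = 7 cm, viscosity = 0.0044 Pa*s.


dP = 8*mu*L*Q / (pi*r^4)
Q = 371 mL/min = 6.18333e-06 m^3/s
dP = 23.2583 Pa = 23.2583 / 133.322 mmHg = 0.1745 mmHg


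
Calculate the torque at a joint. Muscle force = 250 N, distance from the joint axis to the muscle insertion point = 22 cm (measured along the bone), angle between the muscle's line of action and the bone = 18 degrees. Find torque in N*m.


Torque = F * d * sin(theta)   (moment arm = d*sin(theta))
d = 22 cm = 0.22 m
Torque = 250 * 0.22 * sin(18)
Torque = 17 N*m


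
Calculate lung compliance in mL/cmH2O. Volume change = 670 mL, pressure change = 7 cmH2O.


C = dV / dP
C = 670 / 7
C = 95.71 mL/cmH2O


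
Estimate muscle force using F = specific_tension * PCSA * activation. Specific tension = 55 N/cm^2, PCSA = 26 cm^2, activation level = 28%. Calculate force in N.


F = sigma * PCSA * activation
F = 55 * 26 * 0.28
F = 400.4 N


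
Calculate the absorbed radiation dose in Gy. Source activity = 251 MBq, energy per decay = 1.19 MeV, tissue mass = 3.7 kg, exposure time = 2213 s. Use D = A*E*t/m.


A = 251 MBq = 2.5100e+08 Bq
E = 1.19 MeV = 1.90638e-13 J
D = A*E*t/m = 2.5100e+08*1.90638e-13*2213/3.7
D = 0.02862 Gy


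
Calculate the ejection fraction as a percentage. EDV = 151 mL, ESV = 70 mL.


SV = EDV - ESV = 151 - 70 = 81 mL
EF = SV/EDV * 100 = 81/151 * 100
EF = 53.64%


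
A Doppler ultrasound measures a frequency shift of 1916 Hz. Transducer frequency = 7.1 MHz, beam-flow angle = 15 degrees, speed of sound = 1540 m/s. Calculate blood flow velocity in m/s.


v = fd * c / (2 * f0 * cos(theta))
v = 1916 * 1540 / (2 * 7.1000e+06 * cos(15))
v = 0.2151 m/s


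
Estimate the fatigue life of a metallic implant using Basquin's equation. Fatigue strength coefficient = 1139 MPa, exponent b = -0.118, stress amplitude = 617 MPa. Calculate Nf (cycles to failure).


sigma_a = sigma_f' * (2Nf)^b
2Nf = (sigma_a/sigma_f')^(1/b)
2Nf = (617/1139)^(1/-0.118)
2Nf = 180.40933
Nf = 90.2


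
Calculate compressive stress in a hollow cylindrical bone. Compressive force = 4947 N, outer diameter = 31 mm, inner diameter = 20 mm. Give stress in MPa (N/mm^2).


A = pi*(r_o^2 - r_i^2)
r_o = 15.5 mm, r_i = 10 mm
A = 440.608 mm^2
sigma = F/A = 4947 / 440.608
sigma = 11.23 MPa


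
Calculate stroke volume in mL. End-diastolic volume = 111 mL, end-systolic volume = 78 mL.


SV = EDV - ESV
SV = 111 - 78
SV = 33 mL


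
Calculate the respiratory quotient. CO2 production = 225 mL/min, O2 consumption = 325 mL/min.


RQ = VCO2 / VO2
RQ = 225 / 325
RQ = 0.6923


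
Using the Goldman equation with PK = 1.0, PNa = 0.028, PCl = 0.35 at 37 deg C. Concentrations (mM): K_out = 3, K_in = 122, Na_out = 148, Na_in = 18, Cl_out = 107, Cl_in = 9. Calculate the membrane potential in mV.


Vm = (RT/F)*ln((PK*Ko + PNa*Nao + PCl*Cli)/(PK*Ki + PNa*Nai + PCl*Clo))
Numer = 10.294, Denom = 159.954
Vm = -73.32 mV


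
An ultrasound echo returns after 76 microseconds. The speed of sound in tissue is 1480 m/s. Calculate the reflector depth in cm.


depth = c * t / 2
t = 76 us = 7.6000e-05 s
depth = 1480 * 7.6000e-05 / 2
depth = 0.05624 m = 5.624 cm


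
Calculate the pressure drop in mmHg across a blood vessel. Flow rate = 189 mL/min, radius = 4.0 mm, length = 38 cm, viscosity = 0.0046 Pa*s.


dP = 8*mu*L*Q / (pi*r^4)
Q = 189 mL/min = 3.15e-06 m^3/s
dP = 54.7712 Pa = 54.7712 / 133.322 mmHg = 0.4108 mmHg


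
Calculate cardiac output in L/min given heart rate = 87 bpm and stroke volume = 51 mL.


CO = HR * SV
CO = 87 * 51 / 1000
CO = 4.437 L/min


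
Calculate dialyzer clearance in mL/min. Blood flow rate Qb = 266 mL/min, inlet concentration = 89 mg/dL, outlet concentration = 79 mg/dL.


K = Qb * (Cb_in - Cb_out) / Cb_in
K = 266 * (89 - 79) / 89
K = 29.89 mL/min


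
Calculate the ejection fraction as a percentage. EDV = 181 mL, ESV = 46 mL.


SV = EDV - ESV = 181 - 46 = 135 mL
EF = SV/EDV * 100 = 135/181 * 100
EF = 74.59%


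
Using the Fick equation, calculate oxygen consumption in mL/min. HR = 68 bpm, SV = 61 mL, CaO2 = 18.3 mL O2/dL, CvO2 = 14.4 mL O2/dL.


CO = HR*SV = 68*61/1000 = 4.148 L/min
a-v O2 diff = 18.3 - 14.4 = 3.9 mL/dL
VO2 = CO * (CaO2-CvO2) * 10 dL/L
VO2 = 4.148 * 3.9 * 10
VO2 = 161.8 mL/min


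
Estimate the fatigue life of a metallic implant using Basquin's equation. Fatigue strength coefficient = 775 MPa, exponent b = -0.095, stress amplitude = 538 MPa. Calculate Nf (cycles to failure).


sigma_a = sigma_f' * (2Nf)^b
2Nf = (sigma_a/sigma_f')^(1/b)
2Nf = (538/775)^(1/-0.095)
2Nf = 46.625719
Nf = 23.31


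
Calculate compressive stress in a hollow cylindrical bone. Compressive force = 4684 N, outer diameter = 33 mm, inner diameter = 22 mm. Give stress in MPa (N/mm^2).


A = pi*(r_o^2 - r_i^2)
r_o = 16.5 mm, r_i = 11 mm
A = 475.166 mm^2
sigma = F/A = 4684 / 475.166
sigma = 9.858 MPa


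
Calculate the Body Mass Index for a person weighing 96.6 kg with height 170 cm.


BMI = weight / height^2
height = 170 cm = 1.7 m
BMI = 96.6 / 1.7^2
BMI = 33.43 kg/m^2


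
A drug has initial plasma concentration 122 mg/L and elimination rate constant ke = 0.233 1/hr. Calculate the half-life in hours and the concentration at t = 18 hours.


t_half = ln(2) / ke = 0.693147 / 0.233 = 2.975 hr
C(t) = C0 * exp(-ke*t) = 122 * exp(-0.233*18)
C(18) = 1.84 mg/L


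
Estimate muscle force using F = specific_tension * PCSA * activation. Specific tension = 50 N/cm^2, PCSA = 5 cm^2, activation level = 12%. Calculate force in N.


F = sigma * PCSA * activation
F = 50 * 5 * 0.12
F = 30 N


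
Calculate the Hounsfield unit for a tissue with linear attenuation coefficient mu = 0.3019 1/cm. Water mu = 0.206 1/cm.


HU = ((mu_tissue - mu_water) / mu_water) * 1000
HU = ((0.3019 - 0.206) / 0.206) * 1000
HU = 465.5


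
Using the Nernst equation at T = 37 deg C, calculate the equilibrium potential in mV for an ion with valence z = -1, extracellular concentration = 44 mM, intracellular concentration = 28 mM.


E = (RT/(zF)) * ln(C_out/C_in)
T = 37 + 273.15 = 310.15 K
E = (8.314 * 310.15 / (-1 * 96485)) * ln(44/28)
E = -12.08 mV


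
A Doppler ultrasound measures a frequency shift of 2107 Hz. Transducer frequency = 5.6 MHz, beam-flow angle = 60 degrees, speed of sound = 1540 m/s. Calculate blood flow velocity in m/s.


v = fd * c / (2 * f0 * cos(theta))
v = 2107 * 1540 / (2 * 5.6000e+06 * cos(60))
v = 0.5794 m/s


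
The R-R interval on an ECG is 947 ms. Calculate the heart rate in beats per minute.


HR = 60 / RR_interval(s)
RR = 947 ms = 0.947 s
HR = 60 / 0.947 = 63.36 bpm


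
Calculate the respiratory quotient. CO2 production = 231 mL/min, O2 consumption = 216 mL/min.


RQ = VCO2 / VO2
RQ = 231 / 216
RQ = 1.069


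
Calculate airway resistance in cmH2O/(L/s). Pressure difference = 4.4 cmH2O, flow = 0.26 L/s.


R = dP / flow
R = 4.4 / 0.26
R = 16.92 cmH2O/(L/s)


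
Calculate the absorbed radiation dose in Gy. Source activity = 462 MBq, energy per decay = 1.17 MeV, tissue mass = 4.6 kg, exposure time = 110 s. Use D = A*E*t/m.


A = 462 MBq = 4.6200e+08 Bq
E = 1.17 MeV = 1.87434e-13 J
D = A*E*t/m = 4.6200e+08*1.87434e-13*110/4.6
D = 0.002071 Gy


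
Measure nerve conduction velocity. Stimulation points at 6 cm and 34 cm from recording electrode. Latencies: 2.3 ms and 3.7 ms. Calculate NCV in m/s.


Distance = (34 - 6) / 100 = 0.28 m
dt = (3.7 - 2.3) / 1000 = 0.0014 s
NCV = dist / dt = 200 m/s


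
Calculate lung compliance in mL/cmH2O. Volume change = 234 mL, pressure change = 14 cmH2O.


C = dV / dP
C = 234 / 14
C = 16.71 mL/cmH2O


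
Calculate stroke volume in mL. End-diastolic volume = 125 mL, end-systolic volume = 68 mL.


SV = EDV - ESV
SV = 125 - 68
SV = 57 mL


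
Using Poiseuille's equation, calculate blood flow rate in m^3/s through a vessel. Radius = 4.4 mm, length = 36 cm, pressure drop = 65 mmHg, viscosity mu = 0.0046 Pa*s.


Q = pi*r^4*dP / (8*mu*L)
r = 0.0044 m, L = 0.36 m
dP = 65 mmHg = 8665.93 Pa
Q = 7.7024e-04 m^3/s


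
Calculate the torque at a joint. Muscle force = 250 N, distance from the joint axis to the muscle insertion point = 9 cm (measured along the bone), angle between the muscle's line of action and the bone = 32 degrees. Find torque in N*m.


Torque = F * d * sin(theta)   (moment arm = d*sin(theta))
d = 9 cm = 0.09 m
Torque = 250 * 0.09 * sin(32)
Torque = 11.92 N*m


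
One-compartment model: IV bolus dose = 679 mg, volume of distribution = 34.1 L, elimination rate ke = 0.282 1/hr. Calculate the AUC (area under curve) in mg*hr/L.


C0 = Dose/Vd = 679/34.1 = 19.912 mg/L
AUC = C0/ke = 19.912/0.282
AUC = 70.61 mg*hr/L


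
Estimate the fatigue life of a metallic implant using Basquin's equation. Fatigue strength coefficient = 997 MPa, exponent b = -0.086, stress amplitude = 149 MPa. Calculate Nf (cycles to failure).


sigma_a = sigma_f' * (2Nf)^b
2Nf = (sigma_a/sigma_f')^(1/b)
2Nf = (149/997)^(1/-0.086)
2Nf = 3.9713721e+09
Nf = 1.9857e+09


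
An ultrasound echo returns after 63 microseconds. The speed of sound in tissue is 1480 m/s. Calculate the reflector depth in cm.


depth = c * t / 2
t = 63 us = 6.3000e-05 s
depth = 1480 * 6.3000e-05 / 2
depth = 0.04662 m = 4.662 cm


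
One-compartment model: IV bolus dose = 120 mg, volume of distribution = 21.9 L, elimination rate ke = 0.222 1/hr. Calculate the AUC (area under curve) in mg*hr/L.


C0 = Dose/Vd = 120/21.9 = 5.47945 mg/L
AUC = C0/ke = 5.47945/0.222
AUC = 24.68 mg*hr/L


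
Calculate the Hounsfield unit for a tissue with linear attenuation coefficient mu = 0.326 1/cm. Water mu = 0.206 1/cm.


HU = ((mu_tissue - mu_water) / mu_water) * 1000
HU = ((0.326 - 0.206) / 0.206) * 1000
HU = 582.5


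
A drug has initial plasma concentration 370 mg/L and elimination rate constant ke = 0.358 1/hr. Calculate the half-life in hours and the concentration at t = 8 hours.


t_half = ln(2) / ke = 0.693147 / 0.358 = 1.936 hr
C(t) = C0 * exp(-ke*t) = 370 * exp(-0.358*8)
C(8) = 21.1 mg/L


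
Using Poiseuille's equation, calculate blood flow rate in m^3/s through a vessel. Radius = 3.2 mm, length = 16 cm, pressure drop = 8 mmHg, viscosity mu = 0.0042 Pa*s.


Q = pi*r^4*dP / (8*mu*L)
r = 0.0032 m, L = 0.16 m
dP = 8 mmHg = 1066.576 Pa
Q = 6.5356e-05 m^3/s


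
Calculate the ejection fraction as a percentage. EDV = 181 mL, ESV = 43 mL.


SV = EDV - ESV = 181 - 43 = 138 mL
EF = SV/EDV * 100 = 138/181 * 100
EF = 76.24%


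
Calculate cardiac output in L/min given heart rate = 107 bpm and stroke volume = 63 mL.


CO = HR * SV
CO = 107 * 63 / 1000
CO = 6.741 L/min


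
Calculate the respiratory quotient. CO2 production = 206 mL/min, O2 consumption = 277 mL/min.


RQ = VCO2 / VO2
RQ = 206 / 277
RQ = 0.7437


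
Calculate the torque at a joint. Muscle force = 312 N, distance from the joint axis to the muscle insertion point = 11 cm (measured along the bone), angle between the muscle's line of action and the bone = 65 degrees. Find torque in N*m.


Torque = F * d * sin(theta)   (moment arm = d*sin(theta))
d = 11 cm = 0.11 m
Torque = 312 * 0.11 * sin(65)
Torque = 31.1 N*m


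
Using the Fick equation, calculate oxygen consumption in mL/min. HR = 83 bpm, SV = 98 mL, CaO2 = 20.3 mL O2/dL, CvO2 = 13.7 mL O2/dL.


CO = HR*SV = 83*98/1000 = 8.134 L/min
a-v O2 diff = 20.3 - 13.7 = 6.6 mL/dL
VO2 = CO * (CaO2-CvO2) * 10 dL/L
VO2 = 8.134 * 6.6 * 10
VO2 = 536.8 mL/min


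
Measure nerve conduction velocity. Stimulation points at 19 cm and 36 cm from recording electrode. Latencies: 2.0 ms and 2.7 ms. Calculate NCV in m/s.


Distance = (36 - 19) / 100 = 0.17 m
dt = (2.7 - 2.0) / 1000 = 7.0000e-04 s
NCV = dist / dt = 242.9 m/s


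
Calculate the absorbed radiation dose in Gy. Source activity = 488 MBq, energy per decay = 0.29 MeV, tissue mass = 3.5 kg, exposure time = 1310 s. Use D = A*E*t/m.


A = 488 MBq = 4.8800e+08 Bq
E = 0.29 MeV = 4.6458e-14 J
D = A*E*t/m = 4.8800e+08*4.6458e-14*1310/3.5
D = 0.008486 Gy


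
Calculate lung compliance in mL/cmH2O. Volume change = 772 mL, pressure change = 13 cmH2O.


C = dV / dP
C = 772 / 13
C = 59.38 mL/cmH2O


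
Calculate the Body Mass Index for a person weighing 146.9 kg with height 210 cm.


BMI = weight / height^2
height = 210 cm = 2.1 m
BMI = 146.9 / 2.1^2
BMI = 33.31 kg/m^2


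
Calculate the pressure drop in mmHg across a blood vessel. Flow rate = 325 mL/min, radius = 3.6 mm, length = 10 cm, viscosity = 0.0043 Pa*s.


dP = 8*mu*L*Q / (pi*r^4)
Q = 325 mL/min = 5.41667e-06 m^3/s
dP = 35.3127 Pa = 35.3127 / 133.322 mmHg = 0.2649 mmHg


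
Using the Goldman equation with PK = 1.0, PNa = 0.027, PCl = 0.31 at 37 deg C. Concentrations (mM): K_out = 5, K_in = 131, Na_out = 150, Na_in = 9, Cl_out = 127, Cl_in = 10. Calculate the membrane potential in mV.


Vm = (RT/F)*ln((PK*Ko + PNa*Nao + PCl*Cli)/(PK*Ki + PNa*Nai + PCl*Clo))
Numer = 12.15, Denom = 170.613
Vm = -70.61 mV


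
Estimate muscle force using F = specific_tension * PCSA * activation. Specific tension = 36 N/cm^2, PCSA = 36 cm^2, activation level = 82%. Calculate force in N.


F = sigma * PCSA * activation
F = 36 * 36 * 0.82
F = 1063 N


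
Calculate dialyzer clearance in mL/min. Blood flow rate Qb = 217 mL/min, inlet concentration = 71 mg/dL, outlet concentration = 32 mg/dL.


K = Qb * (Cb_in - Cb_out) / Cb_in
K = 217 * (71 - 32) / 71
K = 119.2 mL/min


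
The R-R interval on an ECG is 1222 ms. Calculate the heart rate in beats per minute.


HR = 60 / RR_interval(s)
RR = 1222 ms = 1.222 s
HR = 60 / 1.222 = 49.1 bpm


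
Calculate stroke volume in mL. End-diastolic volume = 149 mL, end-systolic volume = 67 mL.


SV = EDV - ESV
SV = 149 - 67
SV = 82 mL


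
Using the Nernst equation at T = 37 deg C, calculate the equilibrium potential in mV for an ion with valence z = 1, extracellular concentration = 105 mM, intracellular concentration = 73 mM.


E = (RT/(zF)) * ln(C_out/C_in)
T = 37 + 273.15 = 310.15 K
E = (8.314 * 310.15 / (1 * 96485)) * ln(105/73)
E = 9.715 mV


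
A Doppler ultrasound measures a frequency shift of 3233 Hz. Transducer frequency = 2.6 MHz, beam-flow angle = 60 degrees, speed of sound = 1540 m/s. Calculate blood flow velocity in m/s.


v = fd * c / (2 * f0 * cos(theta))
v = 3233 * 1540 / (2 * 2.6000e+06 * cos(60))
v = 1.915 m/s


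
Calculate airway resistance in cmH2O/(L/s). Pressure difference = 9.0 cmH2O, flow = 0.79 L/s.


R = dP / flow
R = 9.0 / 0.79
R = 11.39 cmH2O/(L/s)


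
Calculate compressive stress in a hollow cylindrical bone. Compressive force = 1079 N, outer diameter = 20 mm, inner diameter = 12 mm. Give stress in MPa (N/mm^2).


A = pi*(r_o^2 - r_i^2)
r_o = 10 mm, r_i = 6 mm
A = 201.062 mm^2
sigma = F/A = 1079 / 201.062
sigma = 5.367 MPa


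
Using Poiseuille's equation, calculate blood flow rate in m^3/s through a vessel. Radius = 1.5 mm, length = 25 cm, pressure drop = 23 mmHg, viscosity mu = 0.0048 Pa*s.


Q = pi*r^4*dP / (8*mu*L)
r = 0.0015 m, L = 0.25 m
dP = 23 mmHg = 3066.406 Pa
Q = 5.0801e-06 m^3/s


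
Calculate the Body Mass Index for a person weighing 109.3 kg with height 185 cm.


BMI = weight / height^2
height = 185 cm = 1.85 m
BMI = 109.3 / 1.85^2
BMI = 31.94 kg/m^2


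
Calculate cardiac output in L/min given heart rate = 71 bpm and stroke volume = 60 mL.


CO = HR * SV
CO = 71 * 60 / 1000
CO = 4.26 L/min


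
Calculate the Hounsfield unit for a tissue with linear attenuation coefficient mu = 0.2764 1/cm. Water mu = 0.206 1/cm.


HU = ((mu_tissue - mu_water) / mu_water) * 1000
HU = ((0.2764 - 0.206) / 0.206) * 1000
HU = 341.7


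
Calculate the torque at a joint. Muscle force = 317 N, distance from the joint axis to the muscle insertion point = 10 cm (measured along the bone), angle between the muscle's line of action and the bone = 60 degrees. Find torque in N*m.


Torque = F * d * sin(theta)   (moment arm = d*sin(theta))
d = 10 cm = 0.1 m
Torque = 317 * 0.1 * sin(60)
Torque = 27.45 N*m


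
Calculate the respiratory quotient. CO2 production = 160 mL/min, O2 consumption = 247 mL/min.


RQ = VCO2 / VO2
RQ = 160 / 247
RQ = 0.6478


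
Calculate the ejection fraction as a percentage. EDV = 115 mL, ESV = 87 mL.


SV = EDV - ESV = 115 - 87 = 28 mL
EF = SV/EDV * 100 = 28/115 * 100
EF = 24.35%


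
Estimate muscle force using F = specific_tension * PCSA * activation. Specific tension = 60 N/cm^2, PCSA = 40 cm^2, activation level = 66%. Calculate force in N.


F = sigma * PCSA * activation
F = 60 * 40 * 0.66
F = 1584 N


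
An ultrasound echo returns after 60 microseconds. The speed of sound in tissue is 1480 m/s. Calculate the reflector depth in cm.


depth = c * t / 2
t = 60 us = 6.0000e-05 s
depth = 1480 * 6.0000e-05 / 2
depth = 0.0444 m = 4.44 cm


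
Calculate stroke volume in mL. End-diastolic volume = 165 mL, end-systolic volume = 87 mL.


SV = EDV - ESV
SV = 165 - 87
SV = 78 mL


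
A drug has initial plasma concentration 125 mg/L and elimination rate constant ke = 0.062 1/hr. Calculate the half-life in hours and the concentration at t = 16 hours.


t_half = ln(2) / ke = 0.693147 / 0.062 = 11.18 hr
C(t) = C0 * exp(-ke*t) = 125 * exp(-0.062*16)
C(16) = 46.35 mg/L


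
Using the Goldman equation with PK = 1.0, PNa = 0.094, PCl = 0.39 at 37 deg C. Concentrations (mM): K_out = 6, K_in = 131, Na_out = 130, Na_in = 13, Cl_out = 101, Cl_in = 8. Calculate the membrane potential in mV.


Vm = (RT/F)*ln((PK*Ko + PNa*Nao + PCl*Cli)/(PK*Ki + PNa*Nai + PCl*Clo))
Numer = 21.34, Denom = 171.612
Vm = -55.71 mV


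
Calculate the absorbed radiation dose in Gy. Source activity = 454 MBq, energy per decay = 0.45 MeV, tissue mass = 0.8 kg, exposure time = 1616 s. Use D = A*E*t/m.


A = 454 MBq = 4.5400e+08 Bq
E = 0.45 MeV = 7.209e-14 J
D = A*E*t/m = 4.5400e+08*7.209e-14*1616/0.8
D = 0.06611 Gy


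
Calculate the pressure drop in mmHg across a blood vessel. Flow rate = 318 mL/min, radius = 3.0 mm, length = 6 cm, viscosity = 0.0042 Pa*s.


dP = 8*mu*L*Q / (pi*r^4)
Q = 318 mL/min = 5.3e-06 m^3/s
dP = 41.9886 Pa = 41.9886 / 133.322 mmHg = 0.3149 mmHg


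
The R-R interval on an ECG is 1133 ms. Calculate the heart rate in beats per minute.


HR = 60 / RR_interval(s)
RR = 1133 ms = 1.133 s
HR = 60 / 1.133 = 52.96 bpm


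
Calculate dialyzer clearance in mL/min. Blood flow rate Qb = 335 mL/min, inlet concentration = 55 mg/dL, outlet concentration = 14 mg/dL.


K = Qb * (Cb_in - Cb_out) / Cb_in
K = 335 * (55 - 14) / 55
K = 249.7 mL/min


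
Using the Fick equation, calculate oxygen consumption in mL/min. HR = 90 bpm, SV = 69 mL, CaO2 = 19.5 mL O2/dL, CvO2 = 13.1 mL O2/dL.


CO = HR*SV = 90*69/1000 = 6.21 L/min
a-v O2 diff = 19.5 - 13.1 = 6.4 mL/dL
VO2 = CO * (CaO2-CvO2) * 10 dL/L
VO2 = 6.21 * 6.4 * 10
VO2 = 397.4 mL/min


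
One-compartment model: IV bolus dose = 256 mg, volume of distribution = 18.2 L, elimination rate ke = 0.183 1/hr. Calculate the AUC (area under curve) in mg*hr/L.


C0 = Dose/Vd = 256/18.2 = 14.0659 mg/L
AUC = C0/ke = 14.0659/0.183
AUC = 76.86 mg*hr/L


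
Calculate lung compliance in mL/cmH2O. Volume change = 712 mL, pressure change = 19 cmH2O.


C = dV / dP
C = 712 / 19
C = 37.47 mL/cmH2O


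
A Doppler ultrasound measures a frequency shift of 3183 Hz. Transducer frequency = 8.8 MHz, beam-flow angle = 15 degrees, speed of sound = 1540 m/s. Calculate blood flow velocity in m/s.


v = fd * c / (2 * f0 * cos(theta))
v = 3183 * 1540 / (2 * 8.8000e+06 * cos(15))
v = 0.2883 m/s


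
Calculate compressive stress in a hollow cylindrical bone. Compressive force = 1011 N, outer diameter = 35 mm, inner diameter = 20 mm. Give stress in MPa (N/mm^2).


A = pi*(r_o^2 - r_i^2)
r_o = 17.5 mm, r_i = 10 mm
A = 647.953 mm^2
sigma = F/A = 1011 / 647.953
sigma = 1.56 MPa


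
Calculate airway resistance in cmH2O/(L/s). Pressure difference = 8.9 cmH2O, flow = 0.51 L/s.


R = dP / flow
R = 8.9 / 0.51
R = 17.45 cmH2O/(L/s)


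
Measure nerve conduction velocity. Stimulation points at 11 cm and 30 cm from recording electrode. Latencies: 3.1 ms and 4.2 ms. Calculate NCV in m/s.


Distance = (30 - 11) / 100 = 0.19 m
dt = (4.2 - 3.1) / 1000 = 0.0011 s
NCV = dist / dt = 172.7 m/s


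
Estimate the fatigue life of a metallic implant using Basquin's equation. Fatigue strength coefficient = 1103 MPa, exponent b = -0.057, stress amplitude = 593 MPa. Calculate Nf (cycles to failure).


sigma_a = sigma_f' * (2Nf)^b
2Nf = (sigma_a/sigma_f')^(1/b)
2Nf = (593/1103)^(1/-0.057)
2Nf = 53510.058
Nf = 2.676e+04


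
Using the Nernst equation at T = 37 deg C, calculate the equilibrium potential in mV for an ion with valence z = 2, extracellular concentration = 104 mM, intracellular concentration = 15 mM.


E = (RT/(zF)) * ln(C_out/C_in)
T = 37 + 273.15 = 310.15 K
E = (8.314 * 310.15 / (2 * 96485)) * ln(104/15)
E = 25.87 mV


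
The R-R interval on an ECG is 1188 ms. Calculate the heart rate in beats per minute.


HR = 60 / RR_interval(s)
RR = 1188 ms = 1.188 s
HR = 60 / 1.188 = 50.51 bpm


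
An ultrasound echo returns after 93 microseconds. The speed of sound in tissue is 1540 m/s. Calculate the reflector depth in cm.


depth = c * t / 2
t = 93 us = 9.3000e-05 s
depth = 1540 * 9.3000e-05 / 2
depth = 0.07161 m = 7.161 cm


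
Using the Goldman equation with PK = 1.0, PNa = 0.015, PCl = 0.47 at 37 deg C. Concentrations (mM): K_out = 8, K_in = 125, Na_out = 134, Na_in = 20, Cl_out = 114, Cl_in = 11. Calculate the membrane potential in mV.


Vm = (RT/F)*ln((PK*Ko + PNa*Nao + PCl*Cli)/(PK*Ki + PNa*Nai + PCl*Clo))
Numer = 15.18, Denom = 178.88
Vm = -65.92 mV
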